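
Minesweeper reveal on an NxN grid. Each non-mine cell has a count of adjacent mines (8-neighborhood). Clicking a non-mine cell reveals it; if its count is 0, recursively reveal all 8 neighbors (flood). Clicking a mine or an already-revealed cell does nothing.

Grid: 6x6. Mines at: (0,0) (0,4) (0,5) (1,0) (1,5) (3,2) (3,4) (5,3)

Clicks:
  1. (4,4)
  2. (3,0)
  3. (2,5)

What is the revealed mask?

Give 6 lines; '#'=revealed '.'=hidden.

Answer: ......
......
##...#
##....
###.#.
###...

Derivation:
Click 1 (4,4) count=2: revealed 1 new [(4,4)] -> total=1
Click 2 (3,0) count=0: revealed 10 new [(2,0) (2,1) (3,0) (3,1) (4,0) (4,1) (4,2) (5,0) (5,1) (5,2)] -> total=11
Click 3 (2,5) count=2: revealed 1 new [(2,5)] -> total=12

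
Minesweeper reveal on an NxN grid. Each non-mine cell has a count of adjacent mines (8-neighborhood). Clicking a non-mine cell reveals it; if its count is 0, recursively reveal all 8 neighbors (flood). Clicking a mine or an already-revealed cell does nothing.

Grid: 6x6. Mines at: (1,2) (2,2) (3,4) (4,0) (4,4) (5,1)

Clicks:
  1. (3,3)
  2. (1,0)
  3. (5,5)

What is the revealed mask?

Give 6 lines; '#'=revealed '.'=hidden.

Click 1 (3,3) count=3: revealed 1 new [(3,3)] -> total=1
Click 2 (1,0) count=0: revealed 8 new [(0,0) (0,1) (1,0) (1,1) (2,0) (2,1) (3,0) (3,1)] -> total=9
Click 3 (5,5) count=1: revealed 1 new [(5,5)] -> total=10

Answer: ##....
##....
##....
##.#..
......
.....#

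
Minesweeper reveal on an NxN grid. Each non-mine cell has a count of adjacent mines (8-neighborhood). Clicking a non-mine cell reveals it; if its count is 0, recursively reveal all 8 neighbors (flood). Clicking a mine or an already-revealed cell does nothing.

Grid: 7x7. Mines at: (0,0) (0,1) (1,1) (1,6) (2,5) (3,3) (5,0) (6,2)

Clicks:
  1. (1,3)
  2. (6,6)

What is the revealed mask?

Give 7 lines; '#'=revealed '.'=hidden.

Click 1 (1,3) count=0: revealed 11 new [(0,2) (0,3) (0,4) (0,5) (1,2) (1,3) (1,4) (1,5) (2,2) (2,3) (2,4)] -> total=11
Click 2 (6,6) count=0: revealed 15 new [(3,4) (3,5) (3,6) (4,3) (4,4) (4,5) (4,6) (5,3) (5,4) (5,5) (5,6) (6,3) (6,4) (6,5) (6,6)] -> total=26

Answer: ..####.
..####.
..###..
....###
...####
...####
...####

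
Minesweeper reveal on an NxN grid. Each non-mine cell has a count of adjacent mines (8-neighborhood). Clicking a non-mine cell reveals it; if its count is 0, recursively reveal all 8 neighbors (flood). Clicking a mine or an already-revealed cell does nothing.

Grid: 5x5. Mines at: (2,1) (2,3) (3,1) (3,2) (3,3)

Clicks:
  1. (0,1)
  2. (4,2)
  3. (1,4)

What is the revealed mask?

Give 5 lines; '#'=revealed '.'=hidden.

Click 1 (0,1) count=0: revealed 10 new [(0,0) (0,1) (0,2) (0,3) (0,4) (1,0) (1,1) (1,2) (1,3) (1,4)] -> total=10
Click 2 (4,2) count=3: revealed 1 new [(4,2)] -> total=11
Click 3 (1,4) count=1: revealed 0 new [(none)] -> total=11

Answer: #####
#####
.....
.....
..#..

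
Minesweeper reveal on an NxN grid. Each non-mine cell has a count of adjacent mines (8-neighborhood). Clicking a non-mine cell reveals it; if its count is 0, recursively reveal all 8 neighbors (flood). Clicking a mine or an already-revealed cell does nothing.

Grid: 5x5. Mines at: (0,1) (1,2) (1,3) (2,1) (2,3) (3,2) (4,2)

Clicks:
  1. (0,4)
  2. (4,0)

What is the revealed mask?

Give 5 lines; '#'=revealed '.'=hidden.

Click 1 (0,4) count=1: revealed 1 new [(0,4)] -> total=1
Click 2 (4,0) count=0: revealed 4 new [(3,0) (3,1) (4,0) (4,1)] -> total=5

Answer: ....#
.....
.....
##...
##...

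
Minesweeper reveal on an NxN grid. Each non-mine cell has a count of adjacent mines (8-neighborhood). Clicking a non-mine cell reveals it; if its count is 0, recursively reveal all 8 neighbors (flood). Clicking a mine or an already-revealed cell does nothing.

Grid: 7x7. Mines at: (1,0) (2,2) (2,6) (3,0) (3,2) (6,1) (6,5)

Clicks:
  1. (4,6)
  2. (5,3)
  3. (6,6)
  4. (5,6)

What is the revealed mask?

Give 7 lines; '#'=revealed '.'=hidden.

Answer: .######
.######
...###.
...####
..#####
..#####
..###.#

Derivation:
Click 1 (4,6) count=0: revealed 32 new [(0,1) (0,2) (0,3) (0,4) (0,5) (0,6) (1,1) (1,2) (1,3) (1,4) (1,5) (1,6) (2,3) (2,4) (2,5) (3,3) (3,4) (3,5) (3,6) (4,2) (4,3) (4,4) (4,5) (4,6) (5,2) (5,3) (5,4) (5,5) (5,6) (6,2) (6,3) (6,4)] -> total=32
Click 2 (5,3) count=0: revealed 0 new [(none)] -> total=32
Click 3 (6,6) count=1: revealed 1 new [(6,6)] -> total=33
Click 4 (5,6) count=1: revealed 0 new [(none)] -> total=33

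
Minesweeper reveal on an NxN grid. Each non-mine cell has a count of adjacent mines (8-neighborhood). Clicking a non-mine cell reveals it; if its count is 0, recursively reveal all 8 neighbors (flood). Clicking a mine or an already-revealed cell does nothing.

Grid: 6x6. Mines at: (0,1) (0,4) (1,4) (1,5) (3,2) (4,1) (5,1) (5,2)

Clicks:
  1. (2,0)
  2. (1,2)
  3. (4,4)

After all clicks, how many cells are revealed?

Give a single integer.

Answer: 19

Derivation:
Click 1 (2,0) count=0: revealed 6 new [(1,0) (1,1) (2,0) (2,1) (3,0) (3,1)] -> total=6
Click 2 (1,2) count=1: revealed 1 new [(1,2)] -> total=7
Click 3 (4,4) count=0: revealed 12 new [(2,3) (2,4) (2,5) (3,3) (3,4) (3,5) (4,3) (4,4) (4,5) (5,3) (5,4) (5,5)] -> total=19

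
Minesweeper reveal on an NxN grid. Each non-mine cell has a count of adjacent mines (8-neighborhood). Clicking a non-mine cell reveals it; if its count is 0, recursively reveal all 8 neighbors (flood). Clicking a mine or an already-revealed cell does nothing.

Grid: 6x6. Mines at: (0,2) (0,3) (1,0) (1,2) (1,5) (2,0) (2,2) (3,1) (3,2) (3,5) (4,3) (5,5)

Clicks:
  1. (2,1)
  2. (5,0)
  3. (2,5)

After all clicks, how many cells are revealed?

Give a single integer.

Click 1 (2,1) count=6: revealed 1 new [(2,1)] -> total=1
Click 2 (5,0) count=0: revealed 6 new [(4,0) (4,1) (4,2) (5,0) (5,1) (5,2)] -> total=7
Click 3 (2,5) count=2: revealed 1 new [(2,5)] -> total=8

Answer: 8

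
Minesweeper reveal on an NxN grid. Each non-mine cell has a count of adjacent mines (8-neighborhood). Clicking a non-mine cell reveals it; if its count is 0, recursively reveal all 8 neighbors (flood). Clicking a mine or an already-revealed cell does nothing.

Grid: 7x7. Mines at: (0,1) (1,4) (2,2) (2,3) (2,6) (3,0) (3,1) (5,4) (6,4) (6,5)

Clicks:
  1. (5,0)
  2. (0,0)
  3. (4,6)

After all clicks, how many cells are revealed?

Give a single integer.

Answer: 19

Derivation:
Click 1 (5,0) count=0: revealed 12 new [(4,0) (4,1) (4,2) (4,3) (5,0) (5,1) (5,2) (5,3) (6,0) (6,1) (6,2) (6,3)] -> total=12
Click 2 (0,0) count=1: revealed 1 new [(0,0)] -> total=13
Click 3 (4,6) count=0: revealed 6 new [(3,5) (3,6) (4,5) (4,6) (5,5) (5,6)] -> total=19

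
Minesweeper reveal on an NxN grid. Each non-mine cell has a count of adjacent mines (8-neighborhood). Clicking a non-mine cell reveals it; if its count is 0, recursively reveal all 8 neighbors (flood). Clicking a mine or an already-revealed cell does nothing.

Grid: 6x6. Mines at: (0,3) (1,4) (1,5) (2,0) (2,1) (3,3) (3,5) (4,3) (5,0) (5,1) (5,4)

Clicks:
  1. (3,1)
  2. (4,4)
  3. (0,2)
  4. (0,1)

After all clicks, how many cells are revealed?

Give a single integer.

Click 1 (3,1) count=2: revealed 1 new [(3,1)] -> total=1
Click 2 (4,4) count=4: revealed 1 new [(4,4)] -> total=2
Click 3 (0,2) count=1: revealed 1 new [(0,2)] -> total=3
Click 4 (0,1) count=0: revealed 5 new [(0,0) (0,1) (1,0) (1,1) (1,2)] -> total=8

Answer: 8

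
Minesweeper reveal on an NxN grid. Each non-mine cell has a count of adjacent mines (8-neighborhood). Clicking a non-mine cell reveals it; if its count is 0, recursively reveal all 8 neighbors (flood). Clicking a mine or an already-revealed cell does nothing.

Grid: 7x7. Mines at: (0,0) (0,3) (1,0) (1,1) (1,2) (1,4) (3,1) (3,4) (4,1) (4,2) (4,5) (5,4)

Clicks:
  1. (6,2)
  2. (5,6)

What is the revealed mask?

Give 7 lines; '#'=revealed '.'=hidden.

Answer: .......
.......
.......
.......
.......
####..#
####...

Derivation:
Click 1 (6,2) count=0: revealed 8 new [(5,0) (5,1) (5,2) (5,3) (6,0) (6,1) (6,2) (6,3)] -> total=8
Click 2 (5,6) count=1: revealed 1 new [(5,6)] -> total=9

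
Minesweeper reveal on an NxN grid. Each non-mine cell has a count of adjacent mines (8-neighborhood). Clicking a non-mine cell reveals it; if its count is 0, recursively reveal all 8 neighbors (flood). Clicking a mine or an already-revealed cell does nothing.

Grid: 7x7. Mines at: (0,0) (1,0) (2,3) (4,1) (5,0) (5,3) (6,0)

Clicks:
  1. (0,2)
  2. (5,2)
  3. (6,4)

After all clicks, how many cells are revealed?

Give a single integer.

Answer: 28

Derivation:
Click 1 (0,2) count=0: revealed 27 new [(0,1) (0,2) (0,3) (0,4) (0,5) (0,6) (1,1) (1,2) (1,3) (1,4) (1,5) (1,6) (2,4) (2,5) (2,6) (3,4) (3,5) (3,6) (4,4) (4,5) (4,6) (5,4) (5,5) (5,6) (6,4) (6,5) (6,6)] -> total=27
Click 2 (5,2) count=2: revealed 1 new [(5,2)] -> total=28
Click 3 (6,4) count=1: revealed 0 new [(none)] -> total=28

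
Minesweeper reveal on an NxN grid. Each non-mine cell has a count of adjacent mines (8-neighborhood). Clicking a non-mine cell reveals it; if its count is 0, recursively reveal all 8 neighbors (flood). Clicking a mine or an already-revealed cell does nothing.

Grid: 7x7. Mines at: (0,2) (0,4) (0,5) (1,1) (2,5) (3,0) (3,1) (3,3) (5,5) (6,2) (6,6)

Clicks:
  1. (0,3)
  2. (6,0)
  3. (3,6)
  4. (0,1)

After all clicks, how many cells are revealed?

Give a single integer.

Click 1 (0,3) count=2: revealed 1 new [(0,3)] -> total=1
Click 2 (6,0) count=0: revealed 6 new [(4,0) (4,1) (5,0) (5,1) (6,0) (6,1)] -> total=7
Click 3 (3,6) count=1: revealed 1 new [(3,6)] -> total=8
Click 4 (0,1) count=2: revealed 1 new [(0,1)] -> total=9

Answer: 9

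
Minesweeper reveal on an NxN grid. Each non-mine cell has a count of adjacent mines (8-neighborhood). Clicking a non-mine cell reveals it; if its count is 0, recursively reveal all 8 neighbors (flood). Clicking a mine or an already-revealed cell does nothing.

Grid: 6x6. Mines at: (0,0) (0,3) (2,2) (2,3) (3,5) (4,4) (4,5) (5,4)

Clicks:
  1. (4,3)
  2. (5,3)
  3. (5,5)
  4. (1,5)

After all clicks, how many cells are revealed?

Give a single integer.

Answer: 9

Derivation:
Click 1 (4,3) count=2: revealed 1 new [(4,3)] -> total=1
Click 2 (5,3) count=2: revealed 1 new [(5,3)] -> total=2
Click 3 (5,5) count=3: revealed 1 new [(5,5)] -> total=3
Click 4 (1,5) count=0: revealed 6 new [(0,4) (0,5) (1,4) (1,5) (2,4) (2,5)] -> total=9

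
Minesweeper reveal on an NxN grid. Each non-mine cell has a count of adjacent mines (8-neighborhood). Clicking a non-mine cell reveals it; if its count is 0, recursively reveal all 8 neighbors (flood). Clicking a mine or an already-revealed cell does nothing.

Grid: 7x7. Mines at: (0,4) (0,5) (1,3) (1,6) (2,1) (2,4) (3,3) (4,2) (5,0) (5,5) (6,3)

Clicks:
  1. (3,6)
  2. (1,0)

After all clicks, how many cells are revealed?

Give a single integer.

Click 1 (3,6) count=0: revealed 6 new [(2,5) (2,6) (3,5) (3,6) (4,5) (4,6)] -> total=6
Click 2 (1,0) count=1: revealed 1 new [(1,0)] -> total=7

Answer: 7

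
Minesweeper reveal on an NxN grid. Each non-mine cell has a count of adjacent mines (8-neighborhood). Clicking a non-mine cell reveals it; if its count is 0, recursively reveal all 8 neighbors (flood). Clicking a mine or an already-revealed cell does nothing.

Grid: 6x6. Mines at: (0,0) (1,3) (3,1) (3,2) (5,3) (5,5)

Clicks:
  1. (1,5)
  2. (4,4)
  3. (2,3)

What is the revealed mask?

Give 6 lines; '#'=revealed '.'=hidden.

Click 1 (1,5) count=0: revealed 13 new [(0,4) (0,5) (1,4) (1,5) (2,3) (2,4) (2,5) (3,3) (3,4) (3,5) (4,3) (4,4) (4,5)] -> total=13
Click 2 (4,4) count=2: revealed 0 new [(none)] -> total=13
Click 3 (2,3) count=2: revealed 0 new [(none)] -> total=13

Answer: ....##
....##
...###
...###
...###
......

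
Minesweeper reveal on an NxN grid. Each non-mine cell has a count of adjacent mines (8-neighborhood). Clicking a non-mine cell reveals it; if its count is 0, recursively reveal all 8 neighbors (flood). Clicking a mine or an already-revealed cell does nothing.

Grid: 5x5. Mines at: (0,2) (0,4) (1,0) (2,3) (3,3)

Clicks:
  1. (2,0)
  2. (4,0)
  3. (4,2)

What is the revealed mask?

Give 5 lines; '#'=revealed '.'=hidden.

Click 1 (2,0) count=1: revealed 1 new [(2,0)] -> total=1
Click 2 (4,0) count=0: revealed 8 new [(2,1) (2,2) (3,0) (3,1) (3,2) (4,0) (4,1) (4,2)] -> total=9
Click 3 (4,2) count=1: revealed 0 new [(none)] -> total=9

Answer: .....
.....
###..
###..
###..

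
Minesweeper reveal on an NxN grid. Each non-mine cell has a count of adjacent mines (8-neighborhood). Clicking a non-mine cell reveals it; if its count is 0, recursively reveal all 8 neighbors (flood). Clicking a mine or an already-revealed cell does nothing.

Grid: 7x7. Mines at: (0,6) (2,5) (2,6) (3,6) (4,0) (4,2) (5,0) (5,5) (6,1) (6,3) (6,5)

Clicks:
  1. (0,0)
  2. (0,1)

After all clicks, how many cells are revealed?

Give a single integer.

Answer: 22

Derivation:
Click 1 (0,0) count=0: revealed 22 new [(0,0) (0,1) (0,2) (0,3) (0,4) (0,5) (1,0) (1,1) (1,2) (1,3) (1,4) (1,5) (2,0) (2,1) (2,2) (2,3) (2,4) (3,0) (3,1) (3,2) (3,3) (3,4)] -> total=22
Click 2 (0,1) count=0: revealed 0 new [(none)] -> total=22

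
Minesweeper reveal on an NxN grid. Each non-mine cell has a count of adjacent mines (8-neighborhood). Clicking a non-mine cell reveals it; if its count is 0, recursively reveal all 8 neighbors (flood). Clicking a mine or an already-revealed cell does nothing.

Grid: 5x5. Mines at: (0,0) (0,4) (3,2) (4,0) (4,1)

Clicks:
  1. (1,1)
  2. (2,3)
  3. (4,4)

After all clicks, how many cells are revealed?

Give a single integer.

Answer: 9

Derivation:
Click 1 (1,1) count=1: revealed 1 new [(1,1)] -> total=1
Click 2 (2,3) count=1: revealed 1 new [(2,3)] -> total=2
Click 3 (4,4) count=0: revealed 7 new [(1,3) (1,4) (2,4) (3,3) (3,4) (4,3) (4,4)] -> total=9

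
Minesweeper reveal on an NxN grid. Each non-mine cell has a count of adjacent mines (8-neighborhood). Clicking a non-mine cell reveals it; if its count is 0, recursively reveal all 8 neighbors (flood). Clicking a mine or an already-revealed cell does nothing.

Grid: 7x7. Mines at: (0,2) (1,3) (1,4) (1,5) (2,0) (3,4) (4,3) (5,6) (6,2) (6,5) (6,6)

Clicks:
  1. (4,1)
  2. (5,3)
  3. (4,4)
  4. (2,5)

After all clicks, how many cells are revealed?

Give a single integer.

Answer: 14

Derivation:
Click 1 (4,1) count=0: revealed 11 new [(3,0) (3,1) (3,2) (4,0) (4,1) (4,2) (5,0) (5,1) (5,2) (6,0) (6,1)] -> total=11
Click 2 (5,3) count=2: revealed 1 new [(5,3)] -> total=12
Click 3 (4,4) count=2: revealed 1 new [(4,4)] -> total=13
Click 4 (2,5) count=3: revealed 1 new [(2,5)] -> total=14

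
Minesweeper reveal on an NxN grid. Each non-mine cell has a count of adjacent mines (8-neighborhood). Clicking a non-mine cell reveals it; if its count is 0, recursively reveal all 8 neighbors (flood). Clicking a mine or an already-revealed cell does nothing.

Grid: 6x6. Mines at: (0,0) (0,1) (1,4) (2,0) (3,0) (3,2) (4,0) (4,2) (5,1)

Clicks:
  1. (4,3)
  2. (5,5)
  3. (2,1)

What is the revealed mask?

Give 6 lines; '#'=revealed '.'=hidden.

Answer: ......
......
.#.###
...###
...###
...###

Derivation:
Click 1 (4,3) count=2: revealed 1 new [(4,3)] -> total=1
Click 2 (5,5) count=0: revealed 11 new [(2,3) (2,4) (2,5) (3,3) (3,4) (3,5) (4,4) (4,5) (5,3) (5,4) (5,5)] -> total=12
Click 3 (2,1) count=3: revealed 1 new [(2,1)] -> total=13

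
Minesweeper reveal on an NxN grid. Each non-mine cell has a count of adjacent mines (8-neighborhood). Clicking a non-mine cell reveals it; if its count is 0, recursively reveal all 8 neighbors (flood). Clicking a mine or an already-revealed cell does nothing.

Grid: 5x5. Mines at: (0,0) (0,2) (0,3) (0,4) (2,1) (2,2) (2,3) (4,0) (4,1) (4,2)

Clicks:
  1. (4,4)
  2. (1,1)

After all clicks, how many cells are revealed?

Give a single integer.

Click 1 (4,4) count=0: revealed 4 new [(3,3) (3,4) (4,3) (4,4)] -> total=4
Click 2 (1,1) count=4: revealed 1 new [(1,1)] -> total=5

Answer: 5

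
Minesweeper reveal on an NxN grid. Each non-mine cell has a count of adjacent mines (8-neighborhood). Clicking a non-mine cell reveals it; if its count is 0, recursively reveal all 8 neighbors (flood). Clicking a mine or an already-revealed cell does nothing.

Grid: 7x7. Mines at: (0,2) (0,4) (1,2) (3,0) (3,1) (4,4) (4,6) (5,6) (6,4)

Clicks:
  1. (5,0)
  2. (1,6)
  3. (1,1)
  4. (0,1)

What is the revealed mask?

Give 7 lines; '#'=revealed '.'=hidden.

Click 1 (5,0) count=0: revealed 12 new [(4,0) (4,1) (4,2) (4,3) (5,0) (5,1) (5,2) (5,3) (6,0) (6,1) (6,2) (6,3)] -> total=12
Click 2 (1,6) count=0: revealed 14 new [(0,5) (0,6) (1,3) (1,4) (1,5) (1,6) (2,3) (2,4) (2,5) (2,6) (3,3) (3,4) (3,5) (3,6)] -> total=26
Click 3 (1,1) count=2: revealed 1 new [(1,1)] -> total=27
Click 4 (0,1) count=2: revealed 1 new [(0,1)] -> total=28

Answer: .#...##
.#.####
...####
...####
####...
####...
####...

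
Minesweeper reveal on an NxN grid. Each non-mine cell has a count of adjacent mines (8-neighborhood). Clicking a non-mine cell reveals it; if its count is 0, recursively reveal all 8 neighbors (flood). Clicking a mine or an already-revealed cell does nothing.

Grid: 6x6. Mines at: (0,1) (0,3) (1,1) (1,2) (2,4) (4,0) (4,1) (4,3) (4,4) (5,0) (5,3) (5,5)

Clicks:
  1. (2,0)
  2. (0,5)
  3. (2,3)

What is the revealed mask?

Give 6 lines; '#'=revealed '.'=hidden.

Answer: ....##
....##
#..#..
......
......
......

Derivation:
Click 1 (2,0) count=1: revealed 1 new [(2,0)] -> total=1
Click 2 (0,5) count=0: revealed 4 new [(0,4) (0,5) (1,4) (1,5)] -> total=5
Click 3 (2,3) count=2: revealed 1 new [(2,3)] -> total=6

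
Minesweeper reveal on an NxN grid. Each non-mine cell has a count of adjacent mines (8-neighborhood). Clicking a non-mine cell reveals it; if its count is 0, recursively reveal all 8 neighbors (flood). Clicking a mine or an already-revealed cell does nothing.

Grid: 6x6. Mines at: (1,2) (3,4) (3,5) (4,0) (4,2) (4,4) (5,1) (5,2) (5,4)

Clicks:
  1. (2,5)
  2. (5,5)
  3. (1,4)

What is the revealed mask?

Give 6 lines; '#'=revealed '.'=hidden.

Answer: ...###
...###
...###
......
......
.....#

Derivation:
Click 1 (2,5) count=2: revealed 1 new [(2,5)] -> total=1
Click 2 (5,5) count=2: revealed 1 new [(5,5)] -> total=2
Click 3 (1,4) count=0: revealed 8 new [(0,3) (0,4) (0,5) (1,3) (1,4) (1,5) (2,3) (2,4)] -> total=10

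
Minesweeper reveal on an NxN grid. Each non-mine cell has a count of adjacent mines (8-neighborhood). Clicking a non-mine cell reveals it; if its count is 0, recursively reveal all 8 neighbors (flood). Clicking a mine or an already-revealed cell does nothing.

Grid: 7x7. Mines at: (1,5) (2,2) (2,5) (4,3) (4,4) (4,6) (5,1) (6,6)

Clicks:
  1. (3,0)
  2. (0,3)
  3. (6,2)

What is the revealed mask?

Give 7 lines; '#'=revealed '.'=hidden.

Click 1 (3,0) count=0: revealed 16 new [(0,0) (0,1) (0,2) (0,3) (0,4) (1,0) (1,1) (1,2) (1,3) (1,4) (2,0) (2,1) (3,0) (3,1) (4,0) (4,1)] -> total=16
Click 2 (0,3) count=0: revealed 0 new [(none)] -> total=16
Click 3 (6,2) count=1: revealed 1 new [(6,2)] -> total=17

Answer: #####..
#####..
##.....
##.....
##.....
.......
..#....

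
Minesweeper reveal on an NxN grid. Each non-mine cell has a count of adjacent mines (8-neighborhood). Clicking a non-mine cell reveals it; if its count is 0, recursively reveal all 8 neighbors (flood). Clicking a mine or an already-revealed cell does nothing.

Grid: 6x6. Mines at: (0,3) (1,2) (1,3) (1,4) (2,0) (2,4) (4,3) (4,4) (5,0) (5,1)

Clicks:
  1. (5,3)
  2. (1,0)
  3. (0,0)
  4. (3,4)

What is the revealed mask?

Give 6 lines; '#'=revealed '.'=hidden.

Answer: ##....
##....
......
....#.
......
...#..

Derivation:
Click 1 (5,3) count=2: revealed 1 new [(5,3)] -> total=1
Click 2 (1,0) count=1: revealed 1 new [(1,0)] -> total=2
Click 3 (0,0) count=0: revealed 3 new [(0,0) (0,1) (1,1)] -> total=5
Click 4 (3,4) count=3: revealed 1 new [(3,4)] -> total=6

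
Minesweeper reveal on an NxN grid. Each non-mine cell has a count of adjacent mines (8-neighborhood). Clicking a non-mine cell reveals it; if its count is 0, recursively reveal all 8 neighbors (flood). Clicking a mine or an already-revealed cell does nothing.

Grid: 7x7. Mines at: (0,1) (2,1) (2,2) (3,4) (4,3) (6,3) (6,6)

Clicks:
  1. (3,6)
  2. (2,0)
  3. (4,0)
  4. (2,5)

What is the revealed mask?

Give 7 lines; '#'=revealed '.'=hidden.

Click 1 (3,6) count=0: revealed 20 new [(0,2) (0,3) (0,4) (0,5) (0,6) (1,2) (1,3) (1,4) (1,5) (1,6) (2,3) (2,4) (2,5) (2,6) (3,5) (3,6) (4,5) (4,6) (5,5) (5,6)] -> total=20
Click 2 (2,0) count=1: revealed 1 new [(2,0)] -> total=21
Click 3 (4,0) count=0: revealed 12 new [(3,0) (3,1) (3,2) (4,0) (4,1) (4,2) (5,0) (5,1) (5,2) (6,0) (6,1) (6,2)] -> total=33
Click 4 (2,5) count=1: revealed 0 new [(none)] -> total=33

Answer: ..#####
..#####
#..####
###..##
###..##
###..##
###....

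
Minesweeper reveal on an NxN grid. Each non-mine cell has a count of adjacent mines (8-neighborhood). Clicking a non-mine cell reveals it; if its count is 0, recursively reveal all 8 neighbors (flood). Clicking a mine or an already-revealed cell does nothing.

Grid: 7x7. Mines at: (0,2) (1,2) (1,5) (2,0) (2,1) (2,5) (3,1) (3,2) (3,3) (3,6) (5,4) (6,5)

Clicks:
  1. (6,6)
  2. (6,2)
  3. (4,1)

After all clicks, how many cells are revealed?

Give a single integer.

Answer: 13

Derivation:
Click 1 (6,6) count=1: revealed 1 new [(6,6)] -> total=1
Click 2 (6,2) count=0: revealed 12 new [(4,0) (4,1) (4,2) (4,3) (5,0) (5,1) (5,2) (5,3) (6,0) (6,1) (6,2) (6,3)] -> total=13
Click 3 (4,1) count=2: revealed 0 new [(none)] -> total=13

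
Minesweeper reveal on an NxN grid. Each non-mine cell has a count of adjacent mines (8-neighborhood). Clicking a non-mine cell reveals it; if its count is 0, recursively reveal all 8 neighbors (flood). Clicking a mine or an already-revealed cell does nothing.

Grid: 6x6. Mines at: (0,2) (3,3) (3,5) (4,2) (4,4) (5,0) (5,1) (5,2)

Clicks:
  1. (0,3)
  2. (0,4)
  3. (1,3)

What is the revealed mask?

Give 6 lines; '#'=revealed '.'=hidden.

Answer: ...###
...###
...###
......
......
......

Derivation:
Click 1 (0,3) count=1: revealed 1 new [(0,3)] -> total=1
Click 2 (0,4) count=0: revealed 8 new [(0,4) (0,5) (1,3) (1,4) (1,5) (2,3) (2,4) (2,5)] -> total=9
Click 3 (1,3) count=1: revealed 0 new [(none)] -> total=9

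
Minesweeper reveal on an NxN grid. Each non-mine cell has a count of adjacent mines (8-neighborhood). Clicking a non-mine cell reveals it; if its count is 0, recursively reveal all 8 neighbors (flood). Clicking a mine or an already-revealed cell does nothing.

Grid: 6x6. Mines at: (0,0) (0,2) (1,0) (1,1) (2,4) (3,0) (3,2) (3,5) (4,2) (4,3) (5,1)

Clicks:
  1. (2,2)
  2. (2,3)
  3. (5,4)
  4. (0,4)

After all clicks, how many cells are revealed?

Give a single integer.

Answer: 9

Derivation:
Click 1 (2,2) count=2: revealed 1 new [(2,2)] -> total=1
Click 2 (2,3) count=2: revealed 1 new [(2,3)] -> total=2
Click 3 (5,4) count=1: revealed 1 new [(5,4)] -> total=3
Click 4 (0,4) count=0: revealed 6 new [(0,3) (0,4) (0,5) (1,3) (1,4) (1,5)] -> total=9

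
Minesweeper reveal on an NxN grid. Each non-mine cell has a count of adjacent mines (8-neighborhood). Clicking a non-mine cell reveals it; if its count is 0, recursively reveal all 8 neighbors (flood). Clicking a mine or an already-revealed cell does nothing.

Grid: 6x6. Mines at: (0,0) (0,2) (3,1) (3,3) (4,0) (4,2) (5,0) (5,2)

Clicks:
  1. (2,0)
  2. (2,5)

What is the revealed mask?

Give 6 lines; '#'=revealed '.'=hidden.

Click 1 (2,0) count=1: revealed 1 new [(2,0)] -> total=1
Click 2 (2,5) count=0: revealed 17 new [(0,3) (0,4) (0,5) (1,3) (1,4) (1,5) (2,3) (2,4) (2,5) (3,4) (3,5) (4,3) (4,4) (4,5) (5,3) (5,4) (5,5)] -> total=18

Answer: ...###
...###
#..###
....##
...###
...###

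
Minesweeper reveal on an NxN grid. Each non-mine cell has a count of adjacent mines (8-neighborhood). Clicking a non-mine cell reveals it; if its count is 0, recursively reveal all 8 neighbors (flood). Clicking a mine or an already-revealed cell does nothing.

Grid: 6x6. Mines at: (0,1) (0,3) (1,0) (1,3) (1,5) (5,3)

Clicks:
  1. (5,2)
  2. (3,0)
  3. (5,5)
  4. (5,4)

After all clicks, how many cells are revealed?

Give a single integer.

Click 1 (5,2) count=1: revealed 1 new [(5,2)] -> total=1
Click 2 (3,0) count=0: revealed 22 new [(2,0) (2,1) (2,2) (2,3) (2,4) (2,5) (3,0) (3,1) (3,2) (3,3) (3,4) (3,5) (4,0) (4,1) (4,2) (4,3) (4,4) (4,5) (5,0) (5,1) (5,4) (5,5)] -> total=23
Click 3 (5,5) count=0: revealed 0 new [(none)] -> total=23
Click 4 (5,4) count=1: revealed 0 new [(none)] -> total=23

Answer: 23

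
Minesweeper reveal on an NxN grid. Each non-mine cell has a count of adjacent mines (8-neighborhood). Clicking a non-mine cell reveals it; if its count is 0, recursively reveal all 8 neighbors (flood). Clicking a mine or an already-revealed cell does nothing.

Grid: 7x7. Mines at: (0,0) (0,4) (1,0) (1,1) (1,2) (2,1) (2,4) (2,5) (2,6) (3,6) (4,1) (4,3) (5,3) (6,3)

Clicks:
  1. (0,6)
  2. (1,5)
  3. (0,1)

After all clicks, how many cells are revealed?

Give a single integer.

Click 1 (0,6) count=0: revealed 4 new [(0,5) (0,6) (1,5) (1,6)] -> total=4
Click 2 (1,5) count=4: revealed 0 new [(none)] -> total=4
Click 3 (0,1) count=4: revealed 1 new [(0,1)] -> total=5

Answer: 5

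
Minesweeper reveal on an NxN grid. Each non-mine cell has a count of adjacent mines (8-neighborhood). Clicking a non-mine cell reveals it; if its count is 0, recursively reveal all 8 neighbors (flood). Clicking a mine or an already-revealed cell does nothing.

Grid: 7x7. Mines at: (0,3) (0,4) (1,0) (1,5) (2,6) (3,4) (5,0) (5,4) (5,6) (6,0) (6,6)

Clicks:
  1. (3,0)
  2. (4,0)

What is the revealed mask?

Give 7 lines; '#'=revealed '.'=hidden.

Answer: .......
.###...
####...
####...
####...
.###...
.###...

Derivation:
Click 1 (3,0) count=0: revealed 21 new [(1,1) (1,2) (1,3) (2,0) (2,1) (2,2) (2,3) (3,0) (3,1) (3,2) (3,3) (4,0) (4,1) (4,2) (4,3) (5,1) (5,2) (5,3) (6,1) (6,2) (6,3)] -> total=21
Click 2 (4,0) count=1: revealed 0 new [(none)] -> total=21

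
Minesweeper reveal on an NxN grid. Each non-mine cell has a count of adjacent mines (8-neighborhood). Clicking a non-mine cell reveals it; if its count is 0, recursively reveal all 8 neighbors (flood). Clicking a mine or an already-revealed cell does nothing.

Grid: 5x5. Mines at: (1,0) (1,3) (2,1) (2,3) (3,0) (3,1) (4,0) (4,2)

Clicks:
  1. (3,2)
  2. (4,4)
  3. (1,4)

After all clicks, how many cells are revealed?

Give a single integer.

Click 1 (3,2) count=4: revealed 1 new [(3,2)] -> total=1
Click 2 (4,4) count=0: revealed 4 new [(3,3) (3,4) (4,3) (4,4)] -> total=5
Click 3 (1,4) count=2: revealed 1 new [(1,4)] -> total=6

Answer: 6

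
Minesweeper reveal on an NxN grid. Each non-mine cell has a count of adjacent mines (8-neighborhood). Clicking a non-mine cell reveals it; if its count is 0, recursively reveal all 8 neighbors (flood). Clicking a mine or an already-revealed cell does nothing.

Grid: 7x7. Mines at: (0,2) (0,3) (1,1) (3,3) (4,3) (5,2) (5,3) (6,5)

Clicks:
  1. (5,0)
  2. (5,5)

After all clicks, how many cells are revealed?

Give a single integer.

Click 1 (5,0) count=0: revealed 13 new [(2,0) (2,1) (2,2) (3,0) (3,1) (3,2) (4,0) (4,1) (4,2) (5,0) (5,1) (6,0) (6,1)] -> total=13
Click 2 (5,5) count=1: revealed 1 new [(5,5)] -> total=14

Answer: 14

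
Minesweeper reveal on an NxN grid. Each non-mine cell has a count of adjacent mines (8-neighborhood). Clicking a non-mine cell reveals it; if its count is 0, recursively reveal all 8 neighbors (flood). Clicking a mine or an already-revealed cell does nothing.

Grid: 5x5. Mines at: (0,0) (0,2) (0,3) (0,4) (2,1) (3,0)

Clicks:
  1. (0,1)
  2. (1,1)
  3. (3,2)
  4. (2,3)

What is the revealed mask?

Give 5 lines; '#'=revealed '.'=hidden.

Click 1 (0,1) count=2: revealed 1 new [(0,1)] -> total=1
Click 2 (1,1) count=3: revealed 1 new [(1,1)] -> total=2
Click 3 (3,2) count=1: revealed 1 new [(3,2)] -> total=3
Click 4 (2,3) count=0: revealed 13 new [(1,2) (1,3) (1,4) (2,2) (2,3) (2,4) (3,1) (3,3) (3,4) (4,1) (4,2) (4,3) (4,4)] -> total=16

Answer: .#...
.####
..###
.####
.####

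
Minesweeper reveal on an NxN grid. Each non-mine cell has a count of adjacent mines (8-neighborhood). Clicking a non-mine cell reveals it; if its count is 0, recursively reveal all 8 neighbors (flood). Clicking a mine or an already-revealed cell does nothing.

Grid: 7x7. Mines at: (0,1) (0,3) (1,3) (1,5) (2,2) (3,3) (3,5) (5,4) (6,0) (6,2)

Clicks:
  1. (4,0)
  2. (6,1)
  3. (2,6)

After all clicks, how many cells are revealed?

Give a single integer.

Click 1 (4,0) count=0: revealed 13 new [(1,0) (1,1) (2,0) (2,1) (3,0) (3,1) (3,2) (4,0) (4,1) (4,2) (5,0) (5,1) (5,2)] -> total=13
Click 2 (6,1) count=2: revealed 1 new [(6,1)] -> total=14
Click 3 (2,6) count=2: revealed 1 new [(2,6)] -> total=15

Answer: 15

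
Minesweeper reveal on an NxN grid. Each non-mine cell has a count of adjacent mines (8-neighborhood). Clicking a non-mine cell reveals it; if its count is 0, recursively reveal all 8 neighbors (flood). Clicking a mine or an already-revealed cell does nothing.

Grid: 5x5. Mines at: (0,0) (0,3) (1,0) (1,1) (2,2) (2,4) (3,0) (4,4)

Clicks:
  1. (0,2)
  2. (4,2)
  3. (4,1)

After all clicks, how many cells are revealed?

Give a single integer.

Answer: 7

Derivation:
Click 1 (0,2) count=2: revealed 1 new [(0,2)] -> total=1
Click 2 (4,2) count=0: revealed 6 new [(3,1) (3,2) (3,3) (4,1) (4,2) (4,3)] -> total=7
Click 3 (4,1) count=1: revealed 0 new [(none)] -> total=7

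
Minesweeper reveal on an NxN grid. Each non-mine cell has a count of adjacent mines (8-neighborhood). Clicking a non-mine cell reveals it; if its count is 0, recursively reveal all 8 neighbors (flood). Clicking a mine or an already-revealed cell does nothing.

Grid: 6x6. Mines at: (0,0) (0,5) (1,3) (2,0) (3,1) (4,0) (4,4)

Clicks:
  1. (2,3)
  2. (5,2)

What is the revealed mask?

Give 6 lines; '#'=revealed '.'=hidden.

Click 1 (2,3) count=1: revealed 1 new [(2,3)] -> total=1
Click 2 (5,2) count=0: revealed 6 new [(4,1) (4,2) (4,3) (5,1) (5,2) (5,3)] -> total=7

Answer: ......
......
...#..
......
.###..
.###..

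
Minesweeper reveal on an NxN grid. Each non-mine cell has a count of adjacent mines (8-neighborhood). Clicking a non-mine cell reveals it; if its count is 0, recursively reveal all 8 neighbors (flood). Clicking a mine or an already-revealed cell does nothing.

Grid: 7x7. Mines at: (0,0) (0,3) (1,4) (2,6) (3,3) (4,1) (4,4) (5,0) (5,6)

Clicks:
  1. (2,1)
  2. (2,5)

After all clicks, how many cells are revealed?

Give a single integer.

Answer: 10

Derivation:
Click 1 (2,1) count=0: revealed 9 new [(1,0) (1,1) (1,2) (2,0) (2,1) (2,2) (3,0) (3,1) (3,2)] -> total=9
Click 2 (2,5) count=2: revealed 1 new [(2,5)] -> total=10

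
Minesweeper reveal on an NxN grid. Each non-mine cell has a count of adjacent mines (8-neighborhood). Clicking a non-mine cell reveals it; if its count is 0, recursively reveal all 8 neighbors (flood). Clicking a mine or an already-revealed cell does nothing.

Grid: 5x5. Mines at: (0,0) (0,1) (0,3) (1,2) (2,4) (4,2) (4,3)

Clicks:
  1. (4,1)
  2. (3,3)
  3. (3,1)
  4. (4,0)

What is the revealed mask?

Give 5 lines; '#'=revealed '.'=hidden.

Click 1 (4,1) count=1: revealed 1 new [(4,1)] -> total=1
Click 2 (3,3) count=3: revealed 1 new [(3,3)] -> total=2
Click 3 (3,1) count=1: revealed 1 new [(3,1)] -> total=3
Click 4 (4,0) count=0: revealed 6 new [(1,0) (1,1) (2,0) (2,1) (3,0) (4,0)] -> total=9

Answer: .....
##...
##...
##.#.
##...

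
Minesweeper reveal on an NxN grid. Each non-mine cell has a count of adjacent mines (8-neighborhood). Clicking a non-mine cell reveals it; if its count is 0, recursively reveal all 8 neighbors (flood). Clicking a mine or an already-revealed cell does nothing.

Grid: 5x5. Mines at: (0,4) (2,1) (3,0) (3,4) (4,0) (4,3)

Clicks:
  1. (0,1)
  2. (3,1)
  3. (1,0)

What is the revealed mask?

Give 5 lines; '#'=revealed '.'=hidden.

Answer: ####.
####.
.....
.#...
.....

Derivation:
Click 1 (0,1) count=0: revealed 8 new [(0,0) (0,1) (0,2) (0,3) (1,0) (1,1) (1,2) (1,3)] -> total=8
Click 2 (3,1) count=3: revealed 1 new [(3,1)] -> total=9
Click 3 (1,0) count=1: revealed 0 new [(none)] -> total=9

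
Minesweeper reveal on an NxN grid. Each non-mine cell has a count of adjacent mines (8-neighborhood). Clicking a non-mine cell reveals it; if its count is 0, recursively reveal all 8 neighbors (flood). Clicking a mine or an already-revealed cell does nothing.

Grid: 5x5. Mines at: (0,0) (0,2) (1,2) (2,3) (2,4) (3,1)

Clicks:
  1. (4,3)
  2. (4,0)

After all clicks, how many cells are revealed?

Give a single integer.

Click 1 (4,3) count=0: revealed 6 new [(3,2) (3,3) (3,4) (4,2) (4,3) (4,4)] -> total=6
Click 2 (4,0) count=1: revealed 1 new [(4,0)] -> total=7

Answer: 7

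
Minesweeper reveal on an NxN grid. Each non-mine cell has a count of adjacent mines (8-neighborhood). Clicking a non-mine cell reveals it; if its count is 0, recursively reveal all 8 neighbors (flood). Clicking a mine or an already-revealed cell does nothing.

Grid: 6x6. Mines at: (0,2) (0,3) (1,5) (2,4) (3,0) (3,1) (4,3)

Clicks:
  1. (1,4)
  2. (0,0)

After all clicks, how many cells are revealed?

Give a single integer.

Answer: 7

Derivation:
Click 1 (1,4) count=3: revealed 1 new [(1,4)] -> total=1
Click 2 (0,0) count=0: revealed 6 new [(0,0) (0,1) (1,0) (1,1) (2,0) (2,1)] -> total=7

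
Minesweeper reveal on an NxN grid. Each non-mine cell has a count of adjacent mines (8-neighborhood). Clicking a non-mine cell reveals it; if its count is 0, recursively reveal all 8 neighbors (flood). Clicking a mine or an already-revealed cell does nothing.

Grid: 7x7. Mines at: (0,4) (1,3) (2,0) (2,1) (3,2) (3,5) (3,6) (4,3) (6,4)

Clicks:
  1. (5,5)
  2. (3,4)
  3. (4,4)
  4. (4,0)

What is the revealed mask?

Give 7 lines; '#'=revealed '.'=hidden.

Answer: .......
.......
.......
##..#..
###.#..
####.#.
####...

Derivation:
Click 1 (5,5) count=1: revealed 1 new [(5,5)] -> total=1
Click 2 (3,4) count=2: revealed 1 new [(3,4)] -> total=2
Click 3 (4,4) count=2: revealed 1 new [(4,4)] -> total=3
Click 4 (4,0) count=0: revealed 13 new [(3,0) (3,1) (4,0) (4,1) (4,2) (5,0) (5,1) (5,2) (5,3) (6,0) (6,1) (6,2) (6,3)] -> total=16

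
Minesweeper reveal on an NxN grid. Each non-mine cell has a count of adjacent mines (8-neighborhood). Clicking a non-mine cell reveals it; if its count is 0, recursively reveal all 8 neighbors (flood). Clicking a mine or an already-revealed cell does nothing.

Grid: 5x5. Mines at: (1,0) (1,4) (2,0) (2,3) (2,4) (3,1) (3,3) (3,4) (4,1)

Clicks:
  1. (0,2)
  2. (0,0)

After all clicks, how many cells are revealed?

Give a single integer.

Click 1 (0,2) count=0: revealed 6 new [(0,1) (0,2) (0,3) (1,1) (1,2) (1,3)] -> total=6
Click 2 (0,0) count=1: revealed 1 new [(0,0)] -> total=7

Answer: 7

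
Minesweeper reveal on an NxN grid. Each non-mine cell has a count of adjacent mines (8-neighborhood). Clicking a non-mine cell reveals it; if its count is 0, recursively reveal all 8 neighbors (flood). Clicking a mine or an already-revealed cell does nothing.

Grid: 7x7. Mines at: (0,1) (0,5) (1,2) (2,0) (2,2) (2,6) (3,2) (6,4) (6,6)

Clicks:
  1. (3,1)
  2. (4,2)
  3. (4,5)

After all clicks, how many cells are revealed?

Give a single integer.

Click 1 (3,1) count=3: revealed 1 new [(3,1)] -> total=1
Click 2 (4,2) count=1: revealed 1 new [(4,2)] -> total=2
Click 3 (4,5) count=0: revealed 18 new [(1,3) (1,4) (1,5) (2,3) (2,4) (2,5) (3,3) (3,4) (3,5) (3,6) (4,3) (4,4) (4,5) (4,6) (5,3) (5,4) (5,5) (5,6)] -> total=20

Answer: 20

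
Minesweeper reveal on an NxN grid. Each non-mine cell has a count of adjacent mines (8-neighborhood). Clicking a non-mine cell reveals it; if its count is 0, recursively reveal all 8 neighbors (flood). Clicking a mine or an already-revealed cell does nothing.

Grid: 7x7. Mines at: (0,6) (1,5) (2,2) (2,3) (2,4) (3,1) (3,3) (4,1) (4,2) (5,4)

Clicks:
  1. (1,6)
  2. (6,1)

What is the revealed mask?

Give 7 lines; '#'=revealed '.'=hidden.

Answer: .......
......#
.......
.......
.......
####...
####...

Derivation:
Click 1 (1,6) count=2: revealed 1 new [(1,6)] -> total=1
Click 2 (6,1) count=0: revealed 8 new [(5,0) (5,1) (5,2) (5,3) (6,0) (6,1) (6,2) (6,3)] -> total=9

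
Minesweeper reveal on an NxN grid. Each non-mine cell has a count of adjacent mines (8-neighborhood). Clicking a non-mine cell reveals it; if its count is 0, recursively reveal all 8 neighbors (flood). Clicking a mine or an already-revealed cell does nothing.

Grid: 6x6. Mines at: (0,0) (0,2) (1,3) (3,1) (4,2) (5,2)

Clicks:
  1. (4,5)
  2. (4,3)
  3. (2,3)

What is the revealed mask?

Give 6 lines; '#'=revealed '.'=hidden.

Answer: ....##
....##
...###
...###
...###
...###

Derivation:
Click 1 (4,5) count=0: revealed 16 new [(0,4) (0,5) (1,4) (1,5) (2,3) (2,4) (2,5) (3,3) (3,4) (3,5) (4,3) (4,4) (4,5) (5,3) (5,4) (5,5)] -> total=16
Click 2 (4,3) count=2: revealed 0 new [(none)] -> total=16
Click 3 (2,3) count=1: revealed 0 new [(none)] -> total=16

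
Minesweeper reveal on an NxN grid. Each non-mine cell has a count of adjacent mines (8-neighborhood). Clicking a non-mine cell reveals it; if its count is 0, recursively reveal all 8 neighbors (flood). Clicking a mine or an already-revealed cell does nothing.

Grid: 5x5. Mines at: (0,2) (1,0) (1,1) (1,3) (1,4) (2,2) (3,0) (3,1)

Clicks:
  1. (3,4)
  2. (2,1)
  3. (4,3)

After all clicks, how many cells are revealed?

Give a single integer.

Answer: 9

Derivation:
Click 1 (3,4) count=0: revealed 8 new [(2,3) (2,4) (3,2) (3,3) (3,4) (4,2) (4,3) (4,4)] -> total=8
Click 2 (2,1) count=5: revealed 1 new [(2,1)] -> total=9
Click 3 (4,3) count=0: revealed 0 new [(none)] -> total=9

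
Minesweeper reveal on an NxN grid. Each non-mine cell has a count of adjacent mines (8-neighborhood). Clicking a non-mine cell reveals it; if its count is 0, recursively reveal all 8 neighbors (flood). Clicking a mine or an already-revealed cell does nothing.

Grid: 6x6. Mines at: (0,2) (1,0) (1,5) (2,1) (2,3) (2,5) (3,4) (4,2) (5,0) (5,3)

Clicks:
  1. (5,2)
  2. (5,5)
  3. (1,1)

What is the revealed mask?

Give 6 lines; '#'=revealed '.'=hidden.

Click 1 (5,2) count=2: revealed 1 new [(5,2)] -> total=1
Click 2 (5,5) count=0: revealed 4 new [(4,4) (4,5) (5,4) (5,5)] -> total=5
Click 3 (1,1) count=3: revealed 1 new [(1,1)] -> total=6

Answer: ......
.#....
......
......
....##
..#.##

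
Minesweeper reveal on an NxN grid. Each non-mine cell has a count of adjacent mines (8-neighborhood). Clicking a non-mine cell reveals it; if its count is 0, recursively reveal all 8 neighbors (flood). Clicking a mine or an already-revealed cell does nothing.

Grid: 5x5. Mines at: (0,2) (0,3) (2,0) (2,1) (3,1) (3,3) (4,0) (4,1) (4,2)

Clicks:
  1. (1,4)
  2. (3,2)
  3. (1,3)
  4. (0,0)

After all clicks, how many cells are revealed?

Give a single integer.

Click 1 (1,4) count=1: revealed 1 new [(1,4)] -> total=1
Click 2 (3,2) count=5: revealed 1 new [(3,2)] -> total=2
Click 3 (1,3) count=2: revealed 1 new [(1,3)] -> total=3
Click 4 (0,0) count=0: revealed 4 new [(0,0) (0,1) (1,0) (1,1)] -> total=7

Answer: 7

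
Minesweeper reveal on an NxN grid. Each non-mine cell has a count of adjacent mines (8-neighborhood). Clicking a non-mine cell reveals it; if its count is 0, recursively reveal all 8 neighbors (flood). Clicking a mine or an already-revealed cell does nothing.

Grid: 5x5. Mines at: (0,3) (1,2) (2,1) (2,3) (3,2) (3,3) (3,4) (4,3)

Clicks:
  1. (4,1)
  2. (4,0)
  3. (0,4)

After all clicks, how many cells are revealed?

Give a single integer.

Click 1 (4,1) count=1: revealed 1 new [(4,1)] -> total=1
Click 2 (4,0) count=0: revealed 3 new [(3,0) (3,1) (4,0)] -> total=4
Click 3 (0,4) count=1: revealed 1 new [(0,4)] -> total=5

Answer: 5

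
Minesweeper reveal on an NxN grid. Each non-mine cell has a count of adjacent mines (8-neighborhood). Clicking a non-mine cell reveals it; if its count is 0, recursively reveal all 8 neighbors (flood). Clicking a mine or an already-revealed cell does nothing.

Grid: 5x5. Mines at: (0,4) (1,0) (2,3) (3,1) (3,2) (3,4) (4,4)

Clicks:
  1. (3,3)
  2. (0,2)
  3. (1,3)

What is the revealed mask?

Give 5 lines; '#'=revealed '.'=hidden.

Answer: .###.
.###.
.....
...#.
.....

Derivation:
Click 1 (3,3) count=4: revealed 1 new [(3,3)] -> total=1
Click 2 (0,2) count=0: revealed 6 new [(0,1) (0,2) (0,3) (1,1) (1,2) (1,3)] -> total=7
Click 3 (1,3) count=2: revealed 0 new [(none)] -> total=7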